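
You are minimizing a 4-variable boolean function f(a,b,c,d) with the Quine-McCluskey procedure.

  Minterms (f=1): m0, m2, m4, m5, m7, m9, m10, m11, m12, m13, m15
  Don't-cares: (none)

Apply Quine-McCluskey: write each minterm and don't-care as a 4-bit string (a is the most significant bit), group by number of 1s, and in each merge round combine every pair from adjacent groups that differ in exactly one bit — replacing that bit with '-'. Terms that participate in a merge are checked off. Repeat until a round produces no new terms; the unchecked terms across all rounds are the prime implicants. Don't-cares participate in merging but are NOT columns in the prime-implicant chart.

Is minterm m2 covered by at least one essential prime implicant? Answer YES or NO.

[col 0] 0000*, 0010*, 0100*, 0101*, 0111*, 1001*, 1010*, 1011*, 1100*, 1101*, 1111*
[col 1] -010, -100*, -101*, -111*, 0-00, 00-0, 01-1*, 010-*, 1-01*, 1-11*, 10-1*, 101-, 11-1*, 110-*
[col 2] -1-1, -10-, 1--1
Prime implicants: -010, -1-1, -10-, 0-00, 00-0, 1--1, 101-
PI chart (minterm → PIs covering it):
  0 | 0-00,00-0
  2 | -010,00-0
  4 | -10-,0-00
  5 | -1-1,-10-
  7 | -1-1  (sole → essential)
  9 | 1--1  (sole → essential)
  10 | -010,101-
  11 | 1--1,101-
  12 | -10-  (sole → essential)
  13 | -1-1,-10-,1--1
  15 | -1-1,1--1
Essential prime implicants: -1-1, -10-, 1--1

NO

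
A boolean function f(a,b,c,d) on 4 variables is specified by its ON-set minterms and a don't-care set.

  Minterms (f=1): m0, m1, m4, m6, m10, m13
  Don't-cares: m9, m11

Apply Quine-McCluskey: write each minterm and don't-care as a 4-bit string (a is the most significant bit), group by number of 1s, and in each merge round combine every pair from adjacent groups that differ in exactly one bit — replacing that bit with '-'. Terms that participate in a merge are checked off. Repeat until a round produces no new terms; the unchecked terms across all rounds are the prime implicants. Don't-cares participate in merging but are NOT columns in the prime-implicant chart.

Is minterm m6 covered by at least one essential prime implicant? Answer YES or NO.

Round 0: 0000✓ 0001✓ 0100✓ 0110✓ 1001✓ 1010✓ 1011✓ 1101✓
Round 1: -001 0-00 000- 01-0 1-01 10-1 101-
PIs = {-001, 0-00, 000-, 01-0, 1-01, 10-1, 101-}
Coverage chart:
  m0: 0-00,000-
  m1: -001,000-
  m4: 0-00,01-0
  m6: 01-0 ←essential
  m10: 101- ←essential
  m13: 1-01 ←essential
Essential: 01-0, 1-01, 101-

YES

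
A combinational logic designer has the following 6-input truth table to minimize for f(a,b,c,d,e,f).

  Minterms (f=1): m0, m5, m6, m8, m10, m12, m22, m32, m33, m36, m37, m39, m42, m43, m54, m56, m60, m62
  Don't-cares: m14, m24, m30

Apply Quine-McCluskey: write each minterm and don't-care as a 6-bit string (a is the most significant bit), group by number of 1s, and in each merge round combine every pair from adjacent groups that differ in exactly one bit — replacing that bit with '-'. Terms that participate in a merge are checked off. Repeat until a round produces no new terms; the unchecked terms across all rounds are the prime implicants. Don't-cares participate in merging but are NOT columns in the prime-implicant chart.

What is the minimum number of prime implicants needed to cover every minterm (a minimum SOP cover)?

9

size-2^0 implicants → 000000(✓)  000101(✓)  000110(✓)  001000(✓)  001010(✓)  001100(✓)  001110(✓)  010110(✓)  011000(✓)  011110(✓)  100000(✓)  100001(✓)  100100(✓)  100101(✓)  100111(✓)  101010(✓)  101011(✓)  110110(✓)  111000(✓)  111100(✓)  111110(✓)
size-2^1 implicants → -00000  -00101  -01010  -10110(✓)  -11000  -11110(✓)  0-0110(✓)  0-1000  0-1110(✓)  00-000  00-110(✓)  001-00(✓)  001-10(✓)  0010-0(✓)  0011-0(✓)  01-110(✓)  100-00(✓)  100-01(✓)  10000-(✓)  1001-1  10010-(✓)  10101-  11-110(✓)  111-00  1111-0
size-2^2 implicants → -1-110  0--110  001--0  100-0-
Unchecked terms (primes): -00000, -00101, -01010, -1-110, -11000, 0--110, 0-1000, 00-000, 001--0, 100-0-, 1001-1, 10101-, 111-00, 1111-0
Minterm coverage:
  m0 ⊆ -00000,00-000
  m5 ⊆ -00101 [E]
  m6 ⊆ 0--110 [E]
  m8 ⊆ 0-1000,00-000,001--0
  m10 ⊆ -01010,001--0
  m12 ⊆ 001--0 [E]
  m22 ⊆ -1-110,0--110
  m32 ⊆ -00000,100-0-
  m33 ⊆ 100-0- [E]
  m36 ⊆ 100-0- [E]
  m37 ⊆ -00101,100-0-,1001-1
  m39 ⊆ 1001-1 [E]
  m42 ⊆ -01010,10101-
  m43 ⊆ 10101- [E]
  m54 ⊆ -1-110 [E]
  m56 ⊆ -11000,111-00
  m60 ⊆ 111-00,1111-0
  m62 ⊆ -1-110,1111-0
E = {-00101, -1-110, 0--110, 001--0, 100-0-, 1001-1, 10101-}
Petrick residual → -00000, 111-00
Cover = b'c'd'e'f' + b'c'de'f + bdef' + a'def' + a'b'cf' + ab'c'e' + ab'c'df + ab'cd'e + abce'f'  |cover|=9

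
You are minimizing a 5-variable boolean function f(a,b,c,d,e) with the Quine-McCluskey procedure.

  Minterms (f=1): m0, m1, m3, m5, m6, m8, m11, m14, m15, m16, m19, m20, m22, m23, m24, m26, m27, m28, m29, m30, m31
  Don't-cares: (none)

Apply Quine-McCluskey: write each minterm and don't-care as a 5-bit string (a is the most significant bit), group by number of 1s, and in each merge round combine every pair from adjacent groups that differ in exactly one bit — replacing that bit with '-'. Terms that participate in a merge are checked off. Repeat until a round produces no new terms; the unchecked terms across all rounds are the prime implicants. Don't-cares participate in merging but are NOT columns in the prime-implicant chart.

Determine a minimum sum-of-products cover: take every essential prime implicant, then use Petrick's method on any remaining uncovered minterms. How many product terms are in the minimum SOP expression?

[col 0] 00000*, 00001*, 00011*, 00101*, 00110*, 01000*, 01011*, 01110*, 01111*, 10000*, 10011*, 10100*, 10110*, 10111*, 11000*, 11010*, 11011*, 11100*, 11101*, 11110*, 11111*
[col 1] -0000*, -0011*, -0110*, -1000*, -1011*, -1110*, -1111*, 0-000*, 0-011*, 0-110*, 00-01, 000-1, 0000-, 01-11*, 0111-*, 1-000*, 1-011*, 1-100*, 1-110*, 1-111*, 10-00*, 10-11*, 101-0*, 1011-*, 11-00*, 11-10*, 11-11*, 110-0*, 1101-*, 111-0*, 111-1*, 1110-*, 1111-*
[col 2] --000, --011, --110, -1-11, -111-, 1--00, 1--11, 1-1-0, 1-11-, 11--0, 11-1-, 111--
Prime implicants: --000, --011, --110, -1-11, -111-, 00-01, 000-1, 0000-, 1--00, 1--11, 1-1-0, 1-11-, 11--0, 11-1-, 111--
PI chart (minterm → PIs covering it):
  0 | --000,0000-
  1 | 00-01,000-1,0000-
  3 | --011,000-1
  5 | 00-01  (sole → essential)
  6 | --110  (sole → essential)
  8 | --000  (sole → essential)
  11 | --011,-1-11
  14 | --110,-111-
  15 | -1-11,-111-
  16 | --000,1--00
  19 | --011,1--11
  20 | 1--00,1-1-0
  22 | --110,1-1-0,1-11-
  23 | 1--11,1-11-
  24 | --000,1--00,11--0
  26 | 11--0,11-1-
  27 | --011,-1-11,1--11,11-1-
  28 | 1--00,1-1-0,11--0,111--
  29 | 111--  (sole → essential)
  30 | --110,-111-,1-1-0,1-11-,11--0,11-1-,111--
  31 | -1-11,-111-,1--11,1-11-,11-1-,111--
Essential prime implicants: --000, --110, 00-01, 111--
Petrick residual → --011, -1-11, 1--00, 1--11, 11--0
Minimum SOP uses 9 PIs: c'd'e' + c'de + cde' + bde + a'b'd'e + ad'e' + ade + abe' + abc

9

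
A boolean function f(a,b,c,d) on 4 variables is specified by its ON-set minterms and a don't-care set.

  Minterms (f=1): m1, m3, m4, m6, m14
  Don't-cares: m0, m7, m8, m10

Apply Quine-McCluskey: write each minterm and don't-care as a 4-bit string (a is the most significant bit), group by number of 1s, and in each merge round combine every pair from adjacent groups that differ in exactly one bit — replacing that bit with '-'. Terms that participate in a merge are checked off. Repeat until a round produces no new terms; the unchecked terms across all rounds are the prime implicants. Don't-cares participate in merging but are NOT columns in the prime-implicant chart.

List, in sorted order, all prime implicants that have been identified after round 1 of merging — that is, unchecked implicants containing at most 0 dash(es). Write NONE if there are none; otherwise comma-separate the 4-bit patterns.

NONE

[col 0] 0000*, 0001*, 0011*, 0100*, 0110*, 0111*, 1000*, 1010*, 1110*
[col 1] -000, -110, 0-00, 0-11, 00-1, 000-, 01-0, 011-, 1-10, 10-0
Prime implicants: -000, -110, 0-00, 0-11, 00-1, 000-, 01-0, 011-, 1-10, 10-0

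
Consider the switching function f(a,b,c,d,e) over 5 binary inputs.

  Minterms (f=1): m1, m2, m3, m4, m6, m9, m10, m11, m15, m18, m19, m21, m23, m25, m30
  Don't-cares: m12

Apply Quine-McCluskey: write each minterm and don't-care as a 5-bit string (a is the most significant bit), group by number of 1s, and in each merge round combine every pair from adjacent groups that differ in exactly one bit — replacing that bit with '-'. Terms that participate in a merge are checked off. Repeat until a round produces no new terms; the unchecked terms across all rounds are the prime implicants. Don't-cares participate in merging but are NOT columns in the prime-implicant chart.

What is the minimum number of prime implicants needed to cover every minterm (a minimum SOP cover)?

[col 0] 00001*, 00010*, 00011*, 00100*, 00110*, 01001*, 01010*, 01011*, 01100*, 01111*, 10010*, 10011*, 10101*, 10111*, 11001*, 11110
[col 1] -0010*, -0011*, -1001, 0-001*, 0-010*, 0-011*, 0-100, 00-10, 000-1*, 0001-*, 001-0, 01-11, 010-1*, 0101-*, 10-11, 1001-*, 101-1
[col 2] -001-, 0-0-1, 0-01-
Prime implicants: -001-, -1001, 0-0-1, 0-01-, 0-100, 00-10, 001-0, 01-11, 10-11, 101-1, 11110
PI chart (minterm → PIs covering it):
  1 | 0-0-1  (sole → essential)
  2 | -001-,0-01-,00-10
  3 | -001-,0-0-1,0-01-
  4 | 0-100,001-0
  6 | 00-10,001-0
  9 | -1001,0-0-1
  10 | 0-01-  (sole → essential)
  11 | 0-0-1,0-01-,01-11
  15 | 01-11  (sole → essential)
  18 | -001-  (sole → essential)
  19 | -001-,10-11
  21 | 101-1  (sole → essential)
  23 | 10-11,101-1
  25 | -1001  (sole → essential)
  30 | 11110  (sole → essential)
Essential prime implicants: -001-, -1001, 0-0-1, 0-01-, 01-11, 101-1, 11110
Petrick residual → 001-0
Minimum SOP uses 8 PIs: b'c'd + bc'd'e + a'c'e + a'c'd + a'b'ce' + a'bde + ab'ce + abcde'

8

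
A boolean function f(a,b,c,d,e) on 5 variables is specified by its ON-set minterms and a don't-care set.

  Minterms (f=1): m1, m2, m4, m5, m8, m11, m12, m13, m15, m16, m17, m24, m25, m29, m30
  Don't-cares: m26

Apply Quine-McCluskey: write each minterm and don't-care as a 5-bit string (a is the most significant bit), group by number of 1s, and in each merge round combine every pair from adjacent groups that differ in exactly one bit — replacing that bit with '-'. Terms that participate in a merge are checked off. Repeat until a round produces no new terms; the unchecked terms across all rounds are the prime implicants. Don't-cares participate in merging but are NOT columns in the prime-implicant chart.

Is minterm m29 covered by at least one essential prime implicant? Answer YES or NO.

Round 0: 00001✓ 00010 00100✓ 00101✓ 01000✓ 01011✓ 01100✓ 01101✓ 01111✓ 10000✓ 10001✓ 11000✓ 11001✓ 11010✓ 11101✓ 11110✓
Round 1: -0001 -1000 -1101 0-100✓ 0-101✓ 00-01 0010-✓ 01-00 01-11 011-1 0110-✓ 1-000✓ 1-001✓ 1000-✓ 11-01 11-10 110-0 1100-✓
Round 2: 0-10- 1-00-
PIs = {-0001, -1000, -1101, 0-10-, 00-01, 00010, 01-00, 01-11, 011-1, 1-00-, 11-01, 11-10, 110-0}
Coverage chart:
  m1: -0001,00-01
  m2: 00010 ←essential
  m4: 0-10- ←essential
  m5: 0-10-,00-01
  m8: -1000,01-00
  m11: 01-11 ←essential
  m12: 0-10-,01-00
  m13: -1101,0-10-,011-1
  m15: 01-11,011-1
  m16: 1-00- ←essential
  m17: -0001,1-00-
  m24: -1000,1-00-,110-0
  m25: 1-00-,11-01
  m29: -1101,11-01
  m30: 11-10 ←essential
Essential: 0-10-, 00010, 01-11, 1-00-, 11-10

NO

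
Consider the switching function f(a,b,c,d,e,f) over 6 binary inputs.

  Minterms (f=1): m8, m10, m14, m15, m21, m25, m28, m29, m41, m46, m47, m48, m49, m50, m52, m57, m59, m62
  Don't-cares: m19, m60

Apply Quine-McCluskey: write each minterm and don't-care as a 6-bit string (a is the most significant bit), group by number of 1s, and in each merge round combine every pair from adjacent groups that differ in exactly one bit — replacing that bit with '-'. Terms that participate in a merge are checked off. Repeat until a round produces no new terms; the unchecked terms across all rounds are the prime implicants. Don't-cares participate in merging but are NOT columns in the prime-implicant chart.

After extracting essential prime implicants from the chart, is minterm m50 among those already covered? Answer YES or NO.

YES

Round 0: 001000✓ 001010✓ 001110✓ 001111✓ 010011 010101✓ 011001✓ 011100✓ 011101✓ 101001✓ 101110✓ 101111✓ 110000✓ 110001✓ 110010✓ 110100✓ 111001✓ 111011✓ 111100✓ 111110✓
Round 1: -01110✓ -01111✓ -11001 -11100 001-10 0010-0 00111-✓ 01-101 011-01 01110- 1-1001 1-1110 10111-✓ 11-001 11-100 110-00 1100-0 11000- 1110-1 1111-0
Round 2: -0111-
PIs = {-0111-, -11001, -11100, 001-10, 0010-0, 01-101, 010011, 011-01, 01110-, 1-1001, 1-1110, 11-001, 11-100, 110-00, 1100-0, 11000-, 1110-1, 1111-0}
Coverage chart:
  m8: 0010-0 ←essential
  m10: 001-10,0010-0
  m14: -0111-,001-10
  m15: -0111- ←essential
  m21: 01-101 ←essential
  m25: -11001,011-01
  m28: -11100,01110-
  m29: 01-101,011-01,01110-
  m41: 1-1001 ←essential
  m46: -0111-,1-1110
  m47: -0111- ←essential
  m48: 110-00,1100-0,11000-
  m49: 11-001,11000-
  m50: 1100-0 ←essential
  m52: 11-100,110-00
  m57: -11001,1-1001,11-001,1110-1
  m59: 1110-1 ←essential
  m62: 1-1110,1111-0
Essential: -0111-, 0010-0, 01-101, 1-1001, 1100-0, 1110-1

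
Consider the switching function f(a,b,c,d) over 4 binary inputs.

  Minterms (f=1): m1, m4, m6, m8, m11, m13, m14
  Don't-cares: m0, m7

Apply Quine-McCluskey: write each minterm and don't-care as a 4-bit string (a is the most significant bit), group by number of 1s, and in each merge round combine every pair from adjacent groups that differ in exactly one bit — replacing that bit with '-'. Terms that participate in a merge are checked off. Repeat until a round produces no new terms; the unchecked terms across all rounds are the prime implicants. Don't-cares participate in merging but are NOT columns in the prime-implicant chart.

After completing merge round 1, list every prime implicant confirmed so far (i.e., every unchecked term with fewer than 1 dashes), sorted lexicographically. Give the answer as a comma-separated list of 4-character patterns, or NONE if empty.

[col 0] 0000*, 0001*, 0100*, 0110*, 0111*, 1000*, 1011, 1101, 1110*
[col 1] -000, -110, 0-00, 000-, 01-0, 011-
Prime implicants: -000, -110, 0-00, 000-, 01-0, 011-, 1011, 1101

1011, 1101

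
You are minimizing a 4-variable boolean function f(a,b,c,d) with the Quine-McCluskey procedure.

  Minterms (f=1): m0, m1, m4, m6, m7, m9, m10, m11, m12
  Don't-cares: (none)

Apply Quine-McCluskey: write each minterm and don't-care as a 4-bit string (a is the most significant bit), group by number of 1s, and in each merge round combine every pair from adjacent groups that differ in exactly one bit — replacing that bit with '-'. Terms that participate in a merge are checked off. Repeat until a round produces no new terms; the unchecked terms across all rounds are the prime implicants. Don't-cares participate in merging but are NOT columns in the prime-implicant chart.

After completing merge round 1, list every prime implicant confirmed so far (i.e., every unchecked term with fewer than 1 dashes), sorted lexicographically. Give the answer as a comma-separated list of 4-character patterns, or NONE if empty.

NONE

[col 0] 0000*, 0001*, 0100*, 0110*, 0111*, 1001*, 1010*, 1011*, 1100*
[col 1] -001, -100, 0-00, 000-, 01-0, 011-, 10-1, 101-
Prime implicants: -001, -100, 0-00, 000-, 01-0, 011-, 10-1, 101-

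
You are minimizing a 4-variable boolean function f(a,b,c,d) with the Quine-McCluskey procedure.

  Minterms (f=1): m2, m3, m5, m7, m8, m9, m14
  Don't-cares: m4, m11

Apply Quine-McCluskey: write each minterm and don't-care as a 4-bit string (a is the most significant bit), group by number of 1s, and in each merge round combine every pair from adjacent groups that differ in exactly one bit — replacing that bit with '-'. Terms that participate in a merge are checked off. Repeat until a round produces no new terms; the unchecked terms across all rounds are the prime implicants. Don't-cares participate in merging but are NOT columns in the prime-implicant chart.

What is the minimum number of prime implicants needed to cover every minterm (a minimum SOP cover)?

Round 0: 0010✓ 0011✓ 0100✓ 0101✓ 0111✓ 1000✓ 1001✓ 1011✓ 1110
Round 1: -011 0-11 001- 01-1 010- 10-1 100-
PIs = {-011, 0-11, 001-, 01-1, 010-, 10-1, 100-, 1110}
Coverage chart:
  m2: 001- ←essential
  m3: -011,0-11,001-
  m5: 01-1,010-
  m7: 0-11,01-1
  m8: 100- ←essential
  m9: 10-1,100-
  m14: 1110 ←essential
Essential: 001-, 100-, 1110
Petrick residual → 01-1
Min cover (4 terms): a'b'c + a'bd + ab'c' + abcd'

4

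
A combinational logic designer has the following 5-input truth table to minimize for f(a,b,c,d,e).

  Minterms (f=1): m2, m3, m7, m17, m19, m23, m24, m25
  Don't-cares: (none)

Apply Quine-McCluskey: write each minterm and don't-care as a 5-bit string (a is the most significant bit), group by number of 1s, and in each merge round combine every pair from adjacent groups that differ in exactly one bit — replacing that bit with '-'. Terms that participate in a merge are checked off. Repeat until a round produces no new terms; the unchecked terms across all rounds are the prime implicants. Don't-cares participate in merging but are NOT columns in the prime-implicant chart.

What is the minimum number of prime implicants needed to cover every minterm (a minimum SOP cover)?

4

size-2^0 implicants → 00010(✓)  00011(✓)  00111(✓)  10001(✓)  10011(✓)  10111(✓)  11000(✓)  11001(✓)
size-2^1 implicants → -0011(✓)  -0111(✓)  00-11(✓)  0001-  1-001  10-11(✓)  100-1  1100-
size-2^2 implicants → -0-11
Unchecked terms (primes): -0-11, 0001-, 1-001, 100-1, 1100-
Minterm coverage:
  m2 ⊆ 0001- [E]
  m3 ⊆ -0-11,0001-
  m7 ⊆ -0-11 [E]
  m17 ⊆ 1-001,100-1
  m19 ⊆ -0-11,100-1
  m23 ⊆ -0-11 [E]
  m24 ⊆ 1100- [E]
  m25 ⊆ 1-001,1100-
E = {-0-11, 0001-, 1100-}
Petrick residual → 1-001
Cover = b'de + a'b'c'd + ac'd'e + abc'd'  |cover|=4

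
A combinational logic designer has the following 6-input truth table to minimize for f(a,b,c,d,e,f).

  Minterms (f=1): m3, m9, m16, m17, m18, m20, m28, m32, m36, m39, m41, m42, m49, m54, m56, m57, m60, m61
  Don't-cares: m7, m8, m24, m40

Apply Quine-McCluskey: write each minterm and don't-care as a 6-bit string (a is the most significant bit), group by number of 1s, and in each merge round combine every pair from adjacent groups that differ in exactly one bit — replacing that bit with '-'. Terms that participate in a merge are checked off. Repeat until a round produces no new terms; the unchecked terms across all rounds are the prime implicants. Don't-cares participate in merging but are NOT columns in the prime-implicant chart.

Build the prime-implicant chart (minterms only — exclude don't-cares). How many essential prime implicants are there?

9

[col 0] 000011*, 000111*, 001000*, 001001*, 010000*, 010001*, 010010*, 010100*, 011000*, 011100*, 100000*, 100100*, 100111*, 101000*, 101001*, 101010*, 110001*, 110110, 111000*, 111001*, 111100*, 111101*
[col 1] -00111, -01000*, -01001*, -10001, -11000*, -11100*, 0-1000*, 000-11, 00100-*, 01-000*, 01-100*, 010-00*, 0100-0, 01000-, 011-00*, 1-1000*, 1-1001*, 10-000, 100-00, 1010-0, 10100-*, 11-001, 111-00*, 111-01*, 11100-*, 11110-*
[col 2] --1000, -0100-, -11-00, 01--00, 1-100-, 111-0-
Prime implicants: --1000, -00111, -0100-, -10001, -11-00, 000-11, 01--00, 0100-0, 01000-, 1-100-, 10-000, 100-00, 1010-0, 11-001, 110110, 111-0-
PI chart (minterm → PIs covering it):
  3 | 000-11  (sole → essential)
  9 | -0100-  (sole → essential)
  16 | 01--00,0100-0,01000-
  17 | -10001,01000-
  18 | 0100-0  (sole → essential)
  20 | 01--00  (sole → essential)
  28 | -11-00,01--00
  32 | 10-000,100-00
  36 | 100-00  (sole → essential)
  39 | -00111  (sole → essential)
  41 | -0100-,1-100-
  42 | 1010-0  (sole → essential)
  49 | -10001,11-001
  54 | 110110  (sole → essential)
  56 | --1000,-11-00,1-100-,111-0-
  57 | 1-100-,11-001,111-0-
  60 | -11-00,111-0-
  61 | 111-0-  (sole → essential)
Essential prime implicants: -00111, -0100-, 000-11, 01--00, 0100-0, 100-00, 1010-0, 110110, 111-0-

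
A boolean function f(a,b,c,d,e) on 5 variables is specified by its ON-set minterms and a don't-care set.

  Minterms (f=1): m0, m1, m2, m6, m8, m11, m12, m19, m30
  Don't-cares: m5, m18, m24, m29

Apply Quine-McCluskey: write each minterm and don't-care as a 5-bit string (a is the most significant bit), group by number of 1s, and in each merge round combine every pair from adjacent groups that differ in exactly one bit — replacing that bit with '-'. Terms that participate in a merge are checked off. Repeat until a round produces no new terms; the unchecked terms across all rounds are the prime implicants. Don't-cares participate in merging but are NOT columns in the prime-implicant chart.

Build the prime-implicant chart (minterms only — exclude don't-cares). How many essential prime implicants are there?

5

size-2^0 implicants → 00000(✓)  00001(✓)  00010(✓)  00101(✓)  00110(✓)  01000(✓)  01011  01100(✓)  10010(✓)  10011(✓)  11000(✓)  11101  11110
size-2^1 implicants → -0010  -1000  0-000  00-01  00-10  000-0  0000-  01-00  1001-
Unchecked terms (primes): -0010, -1000, 0-000, 00-01, 00-10, 000-0, 0000-, 01-00, 01011, 1001-, 11101, 11110
Minterm coverage:
  m0 ⊆ 0-000,000-0,0000-
  m1 ⊆ 00-01,0000-
  m2 ⊆ -0010,00-10,000-0
  m6 ⊆ 00-10 [E]
  m8 ⊆ -1000,0-000,01-00
  m11 ⊆ 01011 [E]
  m12 ⊆ 01-00 [E]
  m19 ⊆ 1001- [E]
  m30 ⊆ 11110 [E]
E = {00-10, 01-00, 01011, 1001-, 11110}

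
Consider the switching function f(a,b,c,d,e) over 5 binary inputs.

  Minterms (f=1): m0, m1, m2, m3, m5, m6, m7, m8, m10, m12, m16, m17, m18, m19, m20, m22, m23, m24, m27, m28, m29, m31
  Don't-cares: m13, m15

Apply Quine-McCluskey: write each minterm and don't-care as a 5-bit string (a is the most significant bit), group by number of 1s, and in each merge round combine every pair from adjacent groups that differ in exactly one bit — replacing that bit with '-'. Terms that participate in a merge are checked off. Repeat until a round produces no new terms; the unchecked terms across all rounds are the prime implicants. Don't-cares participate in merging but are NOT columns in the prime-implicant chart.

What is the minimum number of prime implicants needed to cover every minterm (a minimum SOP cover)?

7

size-2^0 implicants → 00000(✓)  00001(✓)  00010(✓)  00011(✓)  00101(✓)  00110(✓)  00111(✓)  01000(✓)  01010(✓)  01100(✓)  01101(✓)  01111(✓)  10000(✓)  10001(✓)  10010(✓)  10011(✓)  10100(✓)  10110(✓)  10111(✓)  11000(✓)  11011(✓)  11100(✓)  11101(✓)  11111(✓)
size-2^1 implicants → -0000(✓)  -0001(✓)  -0010(✓)  -0011(✓)  -0110(✓)  -0111(✓)  -1000(✓)  -1100(✓)  -1101(✓)  -1111(✓)  0-000(✓)  0-010(✓)  0-101(✓)  0-111(✓)  00-01(✓)  00-10(✓)  00-11(✓)  000-0(✓)  000-1(✓)  0000-(✓)  0001-(✓)  001-1(✓)  0011-(✓)  01-00(✓)  010-0(✓)  011-1(✓)  0110-(✓)  1-000(✓)  1-011(✓)  1-100(✓)  1-111(✓)  10-00(✓)  10-10(✓)  10-11(✓)  100-0(✓)  100-1(✓)  1000-(✓)  1001-(✓)  101-0(✓)  1011-(✓)  11-00(✓)  11-11(✓)  111-1(✓)  1110-(✓)
size-2^2 implicants → --000  --111  -0-10(✓)  -0-11(✓)  -00-0(✓)  -00-1(✓)  -000-(✓)  -001-(✓)  -011-(✓)  -1-00  -11-1  -110-  0-0-0  0-1-1  00--1  00-1-(✓)  000--(✓)  1--00  1--11  10--0  10-1-(✓)  100--(✓)
size-2^3 implicants → -0-1-  -00--
Unchecked terms (primes): --000, --111, -0-1-, -00--, -1-00, -11-1, -110-, 0-0-0, 0-1-1, 00--1, 1--00, 1--11, 10--0
Minterm coverage:
  m0 ⊆ --000,-00--,0-0-0
  m1 ⊆ -00--,00--1
  m2 ⊆ -0-1-,-00--,0-0-0
  m3 ⊆ -0-1-,-00--,00--1
  m5 ⊆ 0-1-1,00--1
  m6 ⊆ -0-1- [E]
  m7 ⊆ --111,-0-1-,0-1-1,00--1
  m8 ⊆ --000,-1-00,0-0-0
  m10 ⊆ 0-0-0 [E]
  m12 ⊆ -1-00,-110-
  m16 ⊆ --000,-00--,1--00,10--0
  m17 ⊆ -00-- [E]
  m18 ⊆ -0-1-,-00--,10--0
  m19 ⊆ -0-1-,-00--,1--11
  m20 ⊆ 1--00,10--0
  m22 ⊆ -0-1-,10--0
  m23 ⊆ --111,-0-1-,1--11
  m24 ⊆ --000,-1-00,1--00
  m27 ⊆ 1--11 [E]
  m28 ⊆ -1-00,-110-,1--00
  m29 ⊆ -11-1,-110-
  m31 ⊆ --111,-11-1,1--11
E = {-0-1-, -00--, 0-0-0, 1--11}
Petrick residual → -110-, 0-1-1, 1--00
Cover = b'd + b'c' + bcd' + a'c'e' + a'ce + ad'e' + ade  |cover|=7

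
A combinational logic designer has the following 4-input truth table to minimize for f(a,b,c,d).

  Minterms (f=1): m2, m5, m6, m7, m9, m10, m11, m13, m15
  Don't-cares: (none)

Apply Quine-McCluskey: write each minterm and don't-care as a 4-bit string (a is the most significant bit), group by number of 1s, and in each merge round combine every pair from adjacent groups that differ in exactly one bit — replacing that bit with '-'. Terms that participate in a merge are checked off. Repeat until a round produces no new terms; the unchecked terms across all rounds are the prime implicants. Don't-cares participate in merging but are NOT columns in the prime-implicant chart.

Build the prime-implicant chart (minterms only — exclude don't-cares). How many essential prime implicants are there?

2

size-2^0 implicants → 0010(✓)  0101(✓)  0110(✓)  0111(✓)  1001(✓)  1010(✓)  1011(✓)  1101(✓)  1111(✓)
size-2^1 implicants → -010  -101(✓)  -111(✓)  0-10  01-1(✓)  011-  1-01(✓)  1-11(✓)  10-1(✓)  101-  11-1(✓)
size-2^2 implicants → -1-1  1--1
Unchecked terms (primes): -010, -1-1, 0-10, 011-, 1--1, 101-
Minterm coverage:
  m2 ⊆ -010,0-10
  m5 ⊆ -1-1 [E]
  m6 ⊆ 0-10,011-
  m7 ⊆ -1-1,011-
  m9 ⊆ 1--1 [E]
  m10 ⊆ -010,101-
  m11 ⊆ 1--1,101-
  m13 ⊆ -1-1,1--1
  m15 ⊆ -1-1,1--1
E = {-1-1, 1--1}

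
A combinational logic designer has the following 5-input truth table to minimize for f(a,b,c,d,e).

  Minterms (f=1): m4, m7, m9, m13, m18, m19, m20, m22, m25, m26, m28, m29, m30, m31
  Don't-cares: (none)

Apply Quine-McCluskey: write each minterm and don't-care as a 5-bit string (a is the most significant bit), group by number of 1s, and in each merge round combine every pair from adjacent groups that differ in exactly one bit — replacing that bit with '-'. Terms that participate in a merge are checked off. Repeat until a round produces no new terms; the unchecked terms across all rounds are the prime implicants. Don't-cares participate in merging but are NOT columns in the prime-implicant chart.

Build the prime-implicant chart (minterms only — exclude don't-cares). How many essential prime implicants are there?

Round 0: 00100✓ 00111 01001✓ 01101✓ 10010✓ 10011✓ 10100✓ 10110✓ 11001✓ 11010✓ 11100✓ 11101✓ 11110✓ 11111✓
Round 1: -0100 -1001✓ -1101✓ 01-01✓ 1-010✓ 1-100✓ 1-110✓ 10-10✓ 1001- 101-0✓ 11-01✓ 11-10✓ 111-0✓ 111-1✓ 1110-✓ 1111-✓
Round 2: -1-01 1--10 1-1-0 111--
PIs = {-0100, -1-01, 00111, 1--10, 1-1-0, 1001-, 111--}
Coverage chart:
  m4: -0100 ←essential
  m7: 00111 ←essential
  m9: -1-01 ←essential
  m13: -1-01 ←essential
  m18: 1--10,1001-
  m19: 1001- ←essential
  m20: -0100,1-1-0
  m22: 1--10,1-1-0
  m25: -1-01 ←essential
  m26: 1--10 ←essential
  m28: 1-1-0,111--
  m29: -1-01,111--
  m30: 1--10,1-1-0,111--
  m31: 111-- ←essential
Essential: -0100, -1-01, 00111, 1--10, 1001-, 111--

6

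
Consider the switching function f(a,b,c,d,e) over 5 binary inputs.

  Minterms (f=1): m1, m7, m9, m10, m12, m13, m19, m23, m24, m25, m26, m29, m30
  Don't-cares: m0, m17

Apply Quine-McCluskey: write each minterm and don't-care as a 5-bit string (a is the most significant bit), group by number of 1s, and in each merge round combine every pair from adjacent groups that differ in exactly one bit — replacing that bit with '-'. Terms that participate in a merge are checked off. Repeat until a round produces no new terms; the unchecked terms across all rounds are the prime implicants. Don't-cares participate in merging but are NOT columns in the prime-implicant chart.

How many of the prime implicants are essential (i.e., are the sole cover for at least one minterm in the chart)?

5

[col 0] 00000*, 00001*, 00111*, 01001*, 01010*, 01100*, 01101*, 10001*, 10011*, 10111*, 11000*, 11001*, 11010*, 11101*, 11110*
[col 1] -0001*, -0111, -1001*, -1010, -1101*, 0-001*, 0000-, 01-01*, 0110-, 1-001*, 10-11, 100-1, 11-01*, 11-10, 110-0, 1100-
[col 2] --001, -1-01
Prime implicants: --001, -0111, -1-01, -1010, 0000-, 0110-, 10-11, 100-1, 11-10, 110-0, 1100-
PI chart (minterm → PIs covering it):
  1 | --001,0000-
  7 | -0111  (sole → essential)
  9 | --001,-1-01
  10 | -1010  (sole → essential)
  12 | 0110-  (sole → essential)
  13 | -1-01,0110-
  19 | 10-11,100-1
  23 | -0111,10-11
  24 | 110-0,1100-
  25 | --001,-1-01,1100-
  26 | -1010,11-10,110-0
  29 | -1-01  (sole → essential)
  30 | 11-10  (sole → essential)
Essential prime implicants: -0111, -1-01, -1010, 0110-, 11-10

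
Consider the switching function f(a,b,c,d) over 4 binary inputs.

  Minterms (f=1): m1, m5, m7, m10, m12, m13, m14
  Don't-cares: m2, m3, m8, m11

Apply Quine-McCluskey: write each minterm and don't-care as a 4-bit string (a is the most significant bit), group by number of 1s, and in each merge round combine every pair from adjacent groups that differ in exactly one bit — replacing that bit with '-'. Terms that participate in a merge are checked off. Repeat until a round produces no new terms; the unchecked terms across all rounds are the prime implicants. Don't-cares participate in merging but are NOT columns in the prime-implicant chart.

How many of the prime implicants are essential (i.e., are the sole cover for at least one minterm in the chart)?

2

size-2^0 implicants → 0001(✓)  0010(✓)  0011(✓)  0101(✓)  0111(✓)  1000(✓)  1010(✓)  1011(✓)  1100(✓)  1101(✓)  1110(✓)
size-2^1 implicants → -010(✓)  -011(✓)  -101  0-01(✓)  0-11(✓)  00-1(✓)  001-(✓)  01-1(✓)  1-00(✓)  1-10(✓)  10-0(✓)  101-(✓)  11-0(✓)  110-
size-2^2 implicants → -01-  0--1  1--0
Unchecked terms (primes): -01-, -101, 0--1, 1--0, 110-
Minterm coverage:
  m1 ⊆ 0--1 [E]
  m5 ⊆ -101,0--1
  m7 ⊆ 0--1 [E]
  m10 ⊆ -01-,1--0
  m12 ⊆ 1--0,110-
  m13 ⊆ -101,110-
  m14 ⊆ 1--0 [E]
E = {0--1, 1--0}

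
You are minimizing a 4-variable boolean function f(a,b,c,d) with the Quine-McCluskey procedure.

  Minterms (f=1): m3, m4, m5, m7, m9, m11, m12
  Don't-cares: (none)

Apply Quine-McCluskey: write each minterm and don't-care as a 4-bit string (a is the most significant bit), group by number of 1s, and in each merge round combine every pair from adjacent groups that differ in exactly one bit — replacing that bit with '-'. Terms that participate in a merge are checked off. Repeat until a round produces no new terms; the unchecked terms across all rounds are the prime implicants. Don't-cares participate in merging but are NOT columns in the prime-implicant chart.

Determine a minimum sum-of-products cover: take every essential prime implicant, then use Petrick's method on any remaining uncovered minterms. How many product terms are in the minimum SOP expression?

4

Round 0: 0011✓ 0100✓ 0101✓ 0111✓ 1001✓ 1011✓ 1100✓
Round 1: -011 -100 0-11 01-1 010- 10-1
PIs = {-011, -100, 0-11, 01-1, 010-, 10-1}
Coverage chart:
  m3: -011,0-11
  m4: -100,010-
  m5: 01-1,010-
  m7: 0-11,01-1
  m9: 10-1 ←essential
  m11: -011,10-1
  m12: -100 ←essential
Essential: -100, 10-1
Petrick residual → -011, 01-1
Min cover (4 terms): b'cd + bc'd' + a'bd + ab'd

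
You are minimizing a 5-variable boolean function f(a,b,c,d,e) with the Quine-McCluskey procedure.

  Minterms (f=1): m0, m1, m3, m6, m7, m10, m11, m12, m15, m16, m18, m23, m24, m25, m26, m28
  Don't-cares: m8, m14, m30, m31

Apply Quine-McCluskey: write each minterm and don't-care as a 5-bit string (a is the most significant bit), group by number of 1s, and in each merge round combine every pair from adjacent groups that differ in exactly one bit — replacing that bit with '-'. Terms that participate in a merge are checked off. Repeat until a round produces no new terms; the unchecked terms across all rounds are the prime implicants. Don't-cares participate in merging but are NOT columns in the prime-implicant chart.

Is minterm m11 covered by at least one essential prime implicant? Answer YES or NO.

NO

Round 0: 00000✓ 00001✓ 00011✓ 00110✓ 00111✓ 01000✓ 01010✓ 01011✓ 01100✓ 01110✓ 01111✓ 10000✓ 10010✓ 10111✓ 11000✓ 11001✓ 11010✓ 11100✓ 11110✓ 11111✓
Round 1: -0000✓ -0111✓ -1000✓ -1010✓ -1100✓ -1110✓ -1111✓ 0-000✓ 0-011✓ 0-110✓ 0-111✓ 00-11✓ 000-1 0000- 0011-✓ 01-00✓ 01-10✓ 01-11✓ 010-0✓ 0101-✓ 011-0✓ 0111-✓ 1-000✓ 1-010✓ 1-111✓ 100-0✓ 11-00✓ 11-10✓ 110-0✓ 1100- 111-0✓ 1111-✓
Round 2: --000 --111 -1-00✓ -1-10✓ -10-0✓ -11-0✓ -111- 0--11 0-11- 01--0✓ 01-1- 1-0-0 11--0✓
Round 3: -1--0
PIs = {--000, --111, -1--0, -111-, 0--11, 0-11-, 000-1, 0000-, 01-1-, 1-0-0, 1100-}
Coverage chart:
  m0: --000,0000-
  m1: 000-1,0000-
  m3: 0--11,000-1
  m6: 0-11- ←essential
  m7: --111,0--11,0-11-
  m10: -1--0,01-1-
  m11: 0--11,01-1-
  m12: -1--0 ←essential
  m15: --111,-111-,0--11,0-11-,01-1-
  m16: --000,1-0-0
  m18: 1-0-0 ←essential
  m23: --111 ←essential
  m24: --000,-1--0,1-0-0,1100-
  m25: 1100- ←essential
  m26: -1--0,1-0-0
  m28: -1--0 ←essential
Essential: --111, -1--0, 0-11-, 1-0-0, 1100-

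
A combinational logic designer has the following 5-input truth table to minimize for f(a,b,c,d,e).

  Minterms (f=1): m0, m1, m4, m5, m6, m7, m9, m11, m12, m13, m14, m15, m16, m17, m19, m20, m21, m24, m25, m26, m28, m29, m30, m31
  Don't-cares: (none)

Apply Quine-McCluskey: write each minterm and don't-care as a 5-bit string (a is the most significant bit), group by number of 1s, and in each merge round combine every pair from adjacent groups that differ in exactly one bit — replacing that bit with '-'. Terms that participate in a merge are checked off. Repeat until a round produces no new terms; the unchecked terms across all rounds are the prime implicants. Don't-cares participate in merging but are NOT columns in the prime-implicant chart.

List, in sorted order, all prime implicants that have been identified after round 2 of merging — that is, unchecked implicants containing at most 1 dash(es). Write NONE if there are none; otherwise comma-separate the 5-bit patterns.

100-1

size-2^0 implicants → 00000(✓)  00001(✓)  00100(✓)  00101(✓)  00110(✓)  00111(✓)  01001(✓)  01011(✓)  01100(✓)  01101(✓)  01110(✓)  01111(✓)  10000(✓)  10001(✓)  10011(✓)  10100(✓)  10101(✓)  11000(✓)  11001(✓)  11010(✓)  11100(✓)  11101(✓)  11110(✓)  11111(✓)
size-2^1 implicants → -0000(✓)  -0001(✓)  -0100(✓)  -0101(✓)  -1001(✓)  -1100(✓)  -1101(✓)  -1110(✓)  -1111(✓)  0-001(✓)  0-100(✓)  0-101(✓)  0-110(✓)  0-111(✓)  00-00(✓)  00-01(✓)  0000-(✓)  001-0(✓)  001-1(✓)  0010-(✓)  0011-(✓)  01-01(✓)  01-11(✓)  010-1(✓)  011-0(✓)  011-1(✓)  0110-(✓)  0111-(✓)  1-000(✓)  1-001(✓)  1-100(✓)  1-101(✓)  10-00(✓)  10-01(✓)  100-1  1000-(✓)  1010-(✓)  11-00(✓)  11-01(✓)  11-10(✓)  110-0(✓)  1100-(✓)  111-0(✓)  111-1(✓)  1110-(✓)  1111-(✓)
size-2^2 implicants → --001(✓)  --100(✓)  --101(✓)  -0-00(✓)  -0-01(✓)  -000-(✓)  -010-(✓)  -1-01(✓)  -11-0(✓)  -11-1(✓)  -110-(✓)  -111-(✓)  0--01(✓)  0-1-0(✓)  0-1-1(✓)  0-10-(✓)  0-11-(✓)  00-0-(✓)  001--(✓)  01--1  011--(✓)  1--00(✓)  1--01(✓)  1-00-(✓)  1-10-(✓)  10-0-(✓)  11--0  11-0-(✓)  111--(✓)
size-2^3 implicants → ---01  --10-  -0-0-  -11--  0-1--  1--0-
Unchecked terms (primes): ---01, --10-, -0-0-, -11--, 0-1--, 01--1, 1--0-, 100-1, 11--0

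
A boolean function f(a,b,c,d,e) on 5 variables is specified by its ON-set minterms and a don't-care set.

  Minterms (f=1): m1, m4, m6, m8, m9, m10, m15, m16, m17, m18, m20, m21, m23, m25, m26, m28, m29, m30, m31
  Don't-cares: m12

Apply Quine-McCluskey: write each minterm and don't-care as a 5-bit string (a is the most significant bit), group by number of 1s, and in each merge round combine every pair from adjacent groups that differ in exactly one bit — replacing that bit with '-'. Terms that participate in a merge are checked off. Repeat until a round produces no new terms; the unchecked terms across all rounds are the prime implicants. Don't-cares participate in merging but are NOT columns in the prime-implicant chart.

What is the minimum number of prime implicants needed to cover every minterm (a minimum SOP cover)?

8

size-2^0 implicants → 00001(✓)  00100(✓)  00110(✓)  01000(✓)  01001(✓)  01010(✓)  01100(✓)  01111(✓)  10000(✓)  10001(✓)  10010(✓)  10100(✓)  10101(✓)  10111(✓)  11001(✓)  11010(✓)  11100(✓)  11101(✓)  11110(✓)  11111(✓)
size-2^1 implicants → -0001(✓)  -0100(✓)  -1001(✓)  -1010  -1100(✓)  -1111  0-001(✓)  0-100(✓)  001-0  01-00  010-0  0100-  1-001(✓)  1-010  1-100(✓)  1-101(✓)  1-111(✓)  10-00(✓)  10-01(✓)  100-0  1000-(✓)  101-1(✓)  1010-(✓)  11-01(✓)  11-10  111-0(✓)  111-1(✓)  1110-(✓)  1111-(✓)
size-2^2 implicants → --001  --100  1--01  1-1-1  1-10-  10-0-  111--
Unchecked terms (primes): --001, --100, -1010, -1111, 001-0, 01-00, 010-0, 0100-, 1--01, 1-010, 1-1-1, 1-10-, 10-0-, 100-0, 11-10, 111--
Minterm coverage:
  m1 ⊆ --001 [E]
  m4 ⊆ --100,001-0
  m6 ⊆ 001-0 [E]
  m8 ⊆ 01-00,010-0,0100-
  m9 ⊆ --001,0100-
  m10 ⊆ -1010,010-0
  m15 ⊆ -1111 [E]
  m16 ⊆ 10-0-,100-0
  m17 ⊆ --001,1--01,10-0-
  m18 ⊆ 1-010,100-0
  m20 ⊆ --100,1-10-,10-0-
  m21 ⊆ 1--01,1-1-1,1-10-,10-0-
  m23 ⊆ 1-1-1 [E]
  m25 ⊆ --001,1--01
  m26 ⊆ -1010,1-010,11-10
  m28 ⊆ --100,1-10-,111--
  m29 ⊆ 1--01,1-1-1,1-10-,111--
  m30 ⊆ 11-10,111--
  m31 ⊆ -1111,1-1-1,111--
E = {--001, -1111, 001-0, 1-1-1}
Petrick residual → --100, 010-0, 100-0, 11-10
Cover = c'd'e + cd'e' + bcde + a'b'ce' + a'bc'e' + ace + ab'c'e' + abde'  |cover|=8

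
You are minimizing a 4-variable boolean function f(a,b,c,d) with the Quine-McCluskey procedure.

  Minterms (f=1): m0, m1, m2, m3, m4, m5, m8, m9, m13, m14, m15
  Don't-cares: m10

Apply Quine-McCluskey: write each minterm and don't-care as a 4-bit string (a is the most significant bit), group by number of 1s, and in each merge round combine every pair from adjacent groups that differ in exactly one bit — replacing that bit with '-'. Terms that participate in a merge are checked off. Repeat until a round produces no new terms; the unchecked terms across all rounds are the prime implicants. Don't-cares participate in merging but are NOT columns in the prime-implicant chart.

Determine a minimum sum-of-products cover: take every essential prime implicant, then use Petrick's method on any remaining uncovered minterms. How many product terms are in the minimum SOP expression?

5

[col 0] 0000*, 0001*, 0010*, 0011*, 0100*, 0101*, 1000*, 1001*, 1010*, 1101*, 1110*, 1111*
[col 1] -000*, -001*, -010*, -101*, 0-00*, 0-01*, 00-0*, 00-1*, 000-*, 001-*, 010-*, 1-01*, 1-10, 10-0*, 100-*, 11-1, 111-
[col 2] --01, -0-0, -00-, 0-0-, 00--
Prime implicants: --01, -0-0, -00-, 0-0-, 00--, 1-10, 11-1, 111-
PI chart (minterm → PIs covering it):
  0 | -0-0,-00-,0-0-,00--
  1 | --01,-00-,0-0-,00--
  2 | -0-0,00--
  3 | 00--  (sole → essential)
  4 | 0-0-  (sole → essential)
  5 | --01,0-0-
  8 | -0-0,-00-
  9 | --01,-00-
  13 | --01,11-1
  14 | 1-10,111-
  15 | 11-1,111-
Essential prime implicants: 0-0-, 00--
Petrick residual → --01, -0-0, 111-
Minimum SOP uses 5 PIs: c'd + b'd' + a'c' + a'b' + abc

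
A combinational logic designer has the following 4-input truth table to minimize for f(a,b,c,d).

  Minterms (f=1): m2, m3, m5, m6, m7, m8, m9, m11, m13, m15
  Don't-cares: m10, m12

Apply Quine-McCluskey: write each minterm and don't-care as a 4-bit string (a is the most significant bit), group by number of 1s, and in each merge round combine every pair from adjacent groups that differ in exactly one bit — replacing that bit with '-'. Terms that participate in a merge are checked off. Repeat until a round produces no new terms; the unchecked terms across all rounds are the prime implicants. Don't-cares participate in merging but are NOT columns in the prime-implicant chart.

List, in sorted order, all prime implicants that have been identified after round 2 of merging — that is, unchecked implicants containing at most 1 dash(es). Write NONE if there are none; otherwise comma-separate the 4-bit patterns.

size-2^0 implicants → 0010(✓)  0011(✓)  0101(✓)  0110(✓)  0111(✓)  1000(✓)  1001(✓)  1010(✓)  1011(✓)  1100(✓)  1101(✓)  1111(✓)
size-2^1 implicants → -010(✓)  -011(✓)  -101(✓)  -111(✓)  0-10(✓)  0-11(✓)  001-(✓)  01-1(✓)  011-(✓)  1-00(✓)  1-01(✓)  1-11(✓)  10-0(✓)  10-1(✓)  100-(✓)  101-(✓)  11-1(✓)  110-(✓)
size-2^2 implicants → --11  -01-  -1-1  0-1-  1--1  1-0-  10--
Unchecked terms (primes): --11, -01-, -1-1, 0-1-, 1--1, 1-0-, 10--

NONE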